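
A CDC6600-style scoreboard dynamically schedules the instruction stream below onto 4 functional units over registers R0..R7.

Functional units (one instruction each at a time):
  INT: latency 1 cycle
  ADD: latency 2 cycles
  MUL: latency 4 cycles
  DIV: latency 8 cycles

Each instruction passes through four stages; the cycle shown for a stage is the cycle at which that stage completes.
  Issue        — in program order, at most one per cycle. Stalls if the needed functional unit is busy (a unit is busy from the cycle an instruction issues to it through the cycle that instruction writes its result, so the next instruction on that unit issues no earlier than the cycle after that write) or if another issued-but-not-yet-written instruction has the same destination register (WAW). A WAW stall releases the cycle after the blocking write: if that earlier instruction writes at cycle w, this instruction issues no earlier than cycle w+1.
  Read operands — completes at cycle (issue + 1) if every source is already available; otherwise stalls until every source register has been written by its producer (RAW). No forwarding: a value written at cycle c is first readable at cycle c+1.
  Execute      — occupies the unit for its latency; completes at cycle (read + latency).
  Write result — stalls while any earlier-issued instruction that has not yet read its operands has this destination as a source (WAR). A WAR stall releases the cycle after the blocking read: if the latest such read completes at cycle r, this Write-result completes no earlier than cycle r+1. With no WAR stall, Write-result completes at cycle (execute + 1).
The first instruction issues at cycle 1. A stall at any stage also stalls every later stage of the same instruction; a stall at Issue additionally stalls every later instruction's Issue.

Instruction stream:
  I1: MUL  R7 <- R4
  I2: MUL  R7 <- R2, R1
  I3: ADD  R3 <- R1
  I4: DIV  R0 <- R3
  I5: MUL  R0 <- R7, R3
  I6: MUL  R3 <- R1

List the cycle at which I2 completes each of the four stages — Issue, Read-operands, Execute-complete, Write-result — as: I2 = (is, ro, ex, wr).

[1] I1 dispatched to MUL
[2] I1 operands ready
[6] I1 complete
[7] R7←I1
[8] I2 dispatched to MUL
[9] I2 operands ready | I3 dispatched to ADD
[10] I3 operands ready | I4 dispatched to DIV
[12] I3 complete
[13] I2 complete | R3←I3
[14] R7←I2 | I4 operands ready
[22] I4 complete
[23] R0←I4
[24] I5 dispatched to MUL
[25] I5 operands ready
[29] I5 complete
[30] R0←I5
[31] I6 dispatched to MUL
[32] I6 operands ready
[36] I6 complete
[37] R3←I6

I2 = (8, 9, 13, 14)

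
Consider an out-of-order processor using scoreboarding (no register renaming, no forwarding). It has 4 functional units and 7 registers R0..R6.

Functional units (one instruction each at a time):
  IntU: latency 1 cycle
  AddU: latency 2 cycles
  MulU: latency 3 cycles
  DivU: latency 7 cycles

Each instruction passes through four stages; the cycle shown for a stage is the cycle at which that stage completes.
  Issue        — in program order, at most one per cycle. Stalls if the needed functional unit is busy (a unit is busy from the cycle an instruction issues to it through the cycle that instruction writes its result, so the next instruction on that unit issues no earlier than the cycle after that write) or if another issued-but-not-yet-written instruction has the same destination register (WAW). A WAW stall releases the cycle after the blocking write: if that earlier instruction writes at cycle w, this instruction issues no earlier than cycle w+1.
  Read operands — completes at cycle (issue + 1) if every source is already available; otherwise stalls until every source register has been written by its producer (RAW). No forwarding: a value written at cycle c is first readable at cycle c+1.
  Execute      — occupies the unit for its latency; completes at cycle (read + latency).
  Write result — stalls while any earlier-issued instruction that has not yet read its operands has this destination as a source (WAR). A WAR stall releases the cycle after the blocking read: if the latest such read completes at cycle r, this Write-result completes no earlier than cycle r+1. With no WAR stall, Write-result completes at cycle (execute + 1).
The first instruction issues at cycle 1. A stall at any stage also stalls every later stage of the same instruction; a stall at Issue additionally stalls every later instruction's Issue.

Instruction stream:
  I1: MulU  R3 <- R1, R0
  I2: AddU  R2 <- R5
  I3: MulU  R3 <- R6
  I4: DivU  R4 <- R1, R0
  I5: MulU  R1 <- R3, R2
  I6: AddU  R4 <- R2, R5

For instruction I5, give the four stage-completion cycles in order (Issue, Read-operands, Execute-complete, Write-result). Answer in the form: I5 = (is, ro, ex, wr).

c1: I1→MulU
c2: I1 RO · I2→AddU
c3: I2 RO
c5: I1 EX · I2 EX
c6: I1 WR R3 · I2 WR R2
c7: I3→MulU
c8: I3 RO · I4→DivU
c9: I4 RO
c11: I3 EX
c12: I3 WR R3
c13: I5→MulU
c14: I5 RO
c16: I4 EX
c17: I4 WR R4 · I5 EX
c18: I5 WR R1 · I6→AddU
c19: I6 RO
c21: I6 EX
c22: I6 WR R4

I5 = (13, 14, 17, 18)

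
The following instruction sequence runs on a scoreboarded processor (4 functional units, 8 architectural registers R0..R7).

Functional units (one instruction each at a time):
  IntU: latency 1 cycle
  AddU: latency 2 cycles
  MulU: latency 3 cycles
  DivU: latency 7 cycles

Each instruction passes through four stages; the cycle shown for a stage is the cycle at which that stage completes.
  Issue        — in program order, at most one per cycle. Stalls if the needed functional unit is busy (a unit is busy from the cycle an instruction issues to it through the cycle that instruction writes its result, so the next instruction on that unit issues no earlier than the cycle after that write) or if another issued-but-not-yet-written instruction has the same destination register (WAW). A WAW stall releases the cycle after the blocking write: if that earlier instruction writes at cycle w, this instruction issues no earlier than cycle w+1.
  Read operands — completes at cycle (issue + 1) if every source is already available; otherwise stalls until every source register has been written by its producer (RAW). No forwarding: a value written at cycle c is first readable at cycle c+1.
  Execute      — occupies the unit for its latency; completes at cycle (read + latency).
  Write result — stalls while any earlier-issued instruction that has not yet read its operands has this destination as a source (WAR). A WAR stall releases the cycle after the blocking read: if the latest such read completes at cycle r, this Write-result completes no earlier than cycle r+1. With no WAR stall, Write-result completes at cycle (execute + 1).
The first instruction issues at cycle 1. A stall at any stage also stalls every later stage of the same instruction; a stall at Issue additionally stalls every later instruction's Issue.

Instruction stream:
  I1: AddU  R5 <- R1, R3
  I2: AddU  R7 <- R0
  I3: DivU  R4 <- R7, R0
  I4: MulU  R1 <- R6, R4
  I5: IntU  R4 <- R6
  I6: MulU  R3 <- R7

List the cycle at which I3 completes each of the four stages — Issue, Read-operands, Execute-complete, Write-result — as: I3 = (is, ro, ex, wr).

I3 = (7, 11, 18, 19)

cycle 1: I1 issues→AddU
cycle 2: I1 reads
cycle 4: I1 exec-done
cycle 5: I1 writes R5
cycle 6: I2 issues→AddU
cycle 7: I2 reads; I3 issues→DivU
cycle 8: I4 issues→MulU
cycle 9: I2 exec-done
cycle 10: I2 writes R7
cycle 11: I3 reads
cycle 18: I3 exec-done
cycle 19: I3 writes R4
cycle 20: I4 reads; I5 issues→IntU
cycle 21: I5 reads
cycle 22: I5 exec-done
cycle 23: I4 exec-done; I5 writes R4
cycle 24: I4 writes R1
cycle 25: I6 issues→MulU
cycle 26: I6 reads
cycle 29: I6 exec-done
cycle 30: I6 writes R3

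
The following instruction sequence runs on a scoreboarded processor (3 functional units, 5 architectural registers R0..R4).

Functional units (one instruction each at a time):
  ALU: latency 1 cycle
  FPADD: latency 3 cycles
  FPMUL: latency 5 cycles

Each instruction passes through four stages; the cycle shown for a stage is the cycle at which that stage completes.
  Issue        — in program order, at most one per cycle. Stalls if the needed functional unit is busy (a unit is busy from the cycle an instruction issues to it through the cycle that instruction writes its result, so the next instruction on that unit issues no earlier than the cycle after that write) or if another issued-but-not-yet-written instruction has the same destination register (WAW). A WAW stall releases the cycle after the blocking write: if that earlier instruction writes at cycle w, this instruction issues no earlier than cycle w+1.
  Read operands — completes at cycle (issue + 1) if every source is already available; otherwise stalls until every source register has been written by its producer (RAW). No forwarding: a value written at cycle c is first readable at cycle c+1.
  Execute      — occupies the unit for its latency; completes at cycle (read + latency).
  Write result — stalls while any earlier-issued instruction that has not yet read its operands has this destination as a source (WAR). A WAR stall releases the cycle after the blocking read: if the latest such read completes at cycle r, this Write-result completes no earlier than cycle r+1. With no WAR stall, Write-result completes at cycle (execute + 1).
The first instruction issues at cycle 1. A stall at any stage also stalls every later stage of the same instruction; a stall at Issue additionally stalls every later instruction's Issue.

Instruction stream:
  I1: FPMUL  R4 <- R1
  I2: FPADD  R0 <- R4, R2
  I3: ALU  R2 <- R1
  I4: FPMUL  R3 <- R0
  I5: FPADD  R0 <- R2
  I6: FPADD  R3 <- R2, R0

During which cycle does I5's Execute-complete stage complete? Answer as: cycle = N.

cycle = 18

[I1] 1/2/7/8
[I2] 2/9/12/13  (RAW R4: wait I1 write@8)
[I3] 3/4/5/10  (WAR R2: wait I2 read@9)
[I4] 9/14/19/20  (struct: FPMUL busy until I1 writes@8; RAW R0: wait I2 write@13)
[I5] 14/15/18/19  (struct: FPADD busy until I2 writes@13)
[I6] 21/22/25/26  (WAW R3: wait I4 write@20)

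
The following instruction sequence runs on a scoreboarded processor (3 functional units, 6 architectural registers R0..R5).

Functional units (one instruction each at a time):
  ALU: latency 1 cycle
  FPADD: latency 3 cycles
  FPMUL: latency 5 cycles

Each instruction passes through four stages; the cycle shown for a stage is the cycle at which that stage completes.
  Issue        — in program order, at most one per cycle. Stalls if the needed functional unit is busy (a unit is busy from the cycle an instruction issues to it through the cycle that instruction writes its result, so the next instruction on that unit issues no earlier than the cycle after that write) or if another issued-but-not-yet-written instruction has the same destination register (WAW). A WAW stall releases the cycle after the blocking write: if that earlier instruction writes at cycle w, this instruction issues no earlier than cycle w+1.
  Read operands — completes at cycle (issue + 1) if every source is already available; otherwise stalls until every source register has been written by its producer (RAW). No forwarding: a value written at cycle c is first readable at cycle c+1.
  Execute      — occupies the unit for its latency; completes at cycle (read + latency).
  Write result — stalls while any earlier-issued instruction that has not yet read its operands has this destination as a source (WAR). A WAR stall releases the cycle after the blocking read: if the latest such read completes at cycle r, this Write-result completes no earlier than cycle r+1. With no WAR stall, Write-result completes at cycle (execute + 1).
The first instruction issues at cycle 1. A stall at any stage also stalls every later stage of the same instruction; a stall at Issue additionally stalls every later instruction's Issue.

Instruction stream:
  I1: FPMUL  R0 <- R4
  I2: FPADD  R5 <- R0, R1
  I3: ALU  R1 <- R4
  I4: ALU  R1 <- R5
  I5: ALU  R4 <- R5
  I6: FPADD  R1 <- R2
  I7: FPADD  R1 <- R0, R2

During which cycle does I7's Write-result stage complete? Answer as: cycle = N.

cycle = 29

cycle 1: I1→FPMUL
cycle 2: I1 RO; I2→FPADD
cycle 3: I3→ALU
cycle 4: I3 RO
cycle 5: I3 EX
cycle 7: I1 EX
cycle 8: I1 WR R0
cycle 9: I2 RO
cycle 10: I3 WR R1
cycle 11: I4→ALU
cycle 12: I2 EX
cycle 13: I2 WR R5
cycle 14: I4 RO
cycle 15: I4 EX
cycle 16: I4 WR R1
cycle 17: I5→ALU
cycle 18: I5 RO; I6→FPADD
cycle 19: I5 EX; I6 RO
cycle 20: I5 WR R4
cycle 22: I6 EX
cycle 23: I6 WR R1
cycle 24: I7→FPADD
cycle 25: I7 RO
cycle 28: I7 EX
cycle 29: I7 WR R1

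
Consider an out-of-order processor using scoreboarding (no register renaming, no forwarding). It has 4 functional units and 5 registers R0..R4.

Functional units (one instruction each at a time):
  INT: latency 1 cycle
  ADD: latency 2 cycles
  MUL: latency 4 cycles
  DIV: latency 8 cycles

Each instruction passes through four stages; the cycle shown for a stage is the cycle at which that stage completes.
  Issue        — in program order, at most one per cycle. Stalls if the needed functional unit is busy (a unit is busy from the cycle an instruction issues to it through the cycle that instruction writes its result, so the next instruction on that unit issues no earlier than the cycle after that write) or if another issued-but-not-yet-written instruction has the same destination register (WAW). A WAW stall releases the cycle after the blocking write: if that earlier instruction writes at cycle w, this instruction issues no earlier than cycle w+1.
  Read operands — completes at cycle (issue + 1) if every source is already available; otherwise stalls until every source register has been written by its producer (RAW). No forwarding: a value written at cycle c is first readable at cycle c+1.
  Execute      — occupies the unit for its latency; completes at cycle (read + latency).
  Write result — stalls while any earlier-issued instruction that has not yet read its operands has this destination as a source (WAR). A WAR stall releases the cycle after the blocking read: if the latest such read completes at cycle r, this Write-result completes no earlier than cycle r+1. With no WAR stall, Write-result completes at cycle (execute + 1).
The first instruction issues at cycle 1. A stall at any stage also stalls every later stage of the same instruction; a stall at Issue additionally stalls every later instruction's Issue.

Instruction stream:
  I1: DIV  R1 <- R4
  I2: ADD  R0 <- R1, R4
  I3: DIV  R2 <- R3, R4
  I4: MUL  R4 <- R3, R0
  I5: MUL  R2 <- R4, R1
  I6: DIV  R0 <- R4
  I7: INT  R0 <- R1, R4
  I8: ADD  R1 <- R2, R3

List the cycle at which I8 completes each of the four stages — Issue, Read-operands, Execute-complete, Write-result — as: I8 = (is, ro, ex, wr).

I8 = (36, 37, 39, 40)

  I1 | 1 | 2 | 10 | 11
  I2 | 2 | 12 | 14 | 15   RAW R1: wait I1 write@11
  I3 | 12 | 13 | 21 | 22   struct: DIV busy until I1 writes@11
  I4 | 13 | 16 | 20 | 21   RAW R0: wait I2 write@15
  I5 | 23 | 24 | 28 | 29   WAW R2: wait I3 write@22
  I6 | 24 | 25 | 33 | 34
  I7 | 35 | 36 | 37 | 38   WAW R0: wait I6 write@34
  I8 | 36 | 37 | 39 | 40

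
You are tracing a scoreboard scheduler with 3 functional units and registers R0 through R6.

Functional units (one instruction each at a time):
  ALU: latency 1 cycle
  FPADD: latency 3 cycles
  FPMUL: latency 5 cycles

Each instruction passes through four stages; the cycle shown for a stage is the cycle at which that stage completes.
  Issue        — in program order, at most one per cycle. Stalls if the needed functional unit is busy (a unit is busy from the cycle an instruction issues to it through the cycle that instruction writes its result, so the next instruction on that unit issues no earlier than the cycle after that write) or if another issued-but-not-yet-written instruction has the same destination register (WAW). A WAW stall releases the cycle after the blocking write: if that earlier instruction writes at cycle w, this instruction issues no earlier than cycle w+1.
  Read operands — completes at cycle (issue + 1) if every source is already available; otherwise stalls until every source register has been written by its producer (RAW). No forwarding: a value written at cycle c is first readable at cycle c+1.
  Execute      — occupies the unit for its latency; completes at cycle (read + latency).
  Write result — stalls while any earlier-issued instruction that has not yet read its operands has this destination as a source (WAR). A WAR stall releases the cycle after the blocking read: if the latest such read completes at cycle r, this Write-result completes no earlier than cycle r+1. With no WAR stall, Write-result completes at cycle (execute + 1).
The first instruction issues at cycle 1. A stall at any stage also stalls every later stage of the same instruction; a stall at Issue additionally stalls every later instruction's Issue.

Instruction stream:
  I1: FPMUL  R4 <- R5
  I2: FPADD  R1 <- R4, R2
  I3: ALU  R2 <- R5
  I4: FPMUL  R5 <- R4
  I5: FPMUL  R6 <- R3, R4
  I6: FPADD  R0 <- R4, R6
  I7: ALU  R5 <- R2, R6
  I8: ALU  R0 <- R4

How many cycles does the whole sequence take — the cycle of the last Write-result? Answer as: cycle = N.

cycle = 33

I1  is:1  ro:2  ex:7  wr:8
I2  is:2  ro:9  ex:12  wr:13  — RAW R4: wait I1 write@8
I3  is:3  ro:4  ex:5  wr:10  — WAR R2: wait I2 read@9
I4  is:9  ro:10  ex:15  wr:16  — struct: FPMUL busy until I1 writes@8
I5  is:17  ro:18  ex:23  wr:24  — struct: FPMUL busy until I4 writes@16
I6  is:18  ro:25  ex:28  wr:29  — RAW R6: wait I5 write@24
I7  is:19  ro:25  ex:26  wr:27  — RAW R6: wait I5 write@24
I8  is:30  ro:31  ex:32  wr:33  — WAW R0: wait I6 write@29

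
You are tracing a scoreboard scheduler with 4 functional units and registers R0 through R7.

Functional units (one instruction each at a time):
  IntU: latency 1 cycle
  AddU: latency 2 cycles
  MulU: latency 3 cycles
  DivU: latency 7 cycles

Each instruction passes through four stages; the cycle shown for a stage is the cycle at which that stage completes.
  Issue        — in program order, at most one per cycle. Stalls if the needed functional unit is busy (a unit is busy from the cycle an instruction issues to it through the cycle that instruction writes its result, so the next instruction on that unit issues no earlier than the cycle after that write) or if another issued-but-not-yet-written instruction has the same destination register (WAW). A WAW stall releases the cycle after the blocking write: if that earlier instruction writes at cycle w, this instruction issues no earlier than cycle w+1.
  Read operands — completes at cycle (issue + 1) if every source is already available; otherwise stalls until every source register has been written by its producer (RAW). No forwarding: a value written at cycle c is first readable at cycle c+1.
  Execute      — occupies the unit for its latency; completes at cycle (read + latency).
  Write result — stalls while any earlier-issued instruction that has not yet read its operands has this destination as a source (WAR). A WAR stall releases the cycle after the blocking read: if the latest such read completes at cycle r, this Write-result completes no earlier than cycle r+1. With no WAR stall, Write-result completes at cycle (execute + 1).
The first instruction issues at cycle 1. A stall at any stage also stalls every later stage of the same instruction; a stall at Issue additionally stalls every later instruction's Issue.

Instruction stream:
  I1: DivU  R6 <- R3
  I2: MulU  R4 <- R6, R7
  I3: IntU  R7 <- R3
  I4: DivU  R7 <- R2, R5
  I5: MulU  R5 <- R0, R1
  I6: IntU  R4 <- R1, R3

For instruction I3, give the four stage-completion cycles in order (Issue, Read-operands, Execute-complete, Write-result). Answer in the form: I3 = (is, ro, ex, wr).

I3 = (3, 4, 5, 12)

c1: I1→DivU
c2: I1 RO; I2→MulU
c3: I3→IntU
c4: I3 RO
c5: I3 EX
c9: I1 EX
c10: I1 WR R6
c11: I2 RO
c12: I3 WR R7
c13: I4→DivU
c14: I2 EX; I4 RO
c15: I2 WR R4
c16: I5→MulU
c17: I5 RO; I6→IntU
c18: I6 RO
c19: I6 EX
c20: I5 EX; I6 WR R4
c21: I4 EX; I5 WR R5
c22: I4 WR R7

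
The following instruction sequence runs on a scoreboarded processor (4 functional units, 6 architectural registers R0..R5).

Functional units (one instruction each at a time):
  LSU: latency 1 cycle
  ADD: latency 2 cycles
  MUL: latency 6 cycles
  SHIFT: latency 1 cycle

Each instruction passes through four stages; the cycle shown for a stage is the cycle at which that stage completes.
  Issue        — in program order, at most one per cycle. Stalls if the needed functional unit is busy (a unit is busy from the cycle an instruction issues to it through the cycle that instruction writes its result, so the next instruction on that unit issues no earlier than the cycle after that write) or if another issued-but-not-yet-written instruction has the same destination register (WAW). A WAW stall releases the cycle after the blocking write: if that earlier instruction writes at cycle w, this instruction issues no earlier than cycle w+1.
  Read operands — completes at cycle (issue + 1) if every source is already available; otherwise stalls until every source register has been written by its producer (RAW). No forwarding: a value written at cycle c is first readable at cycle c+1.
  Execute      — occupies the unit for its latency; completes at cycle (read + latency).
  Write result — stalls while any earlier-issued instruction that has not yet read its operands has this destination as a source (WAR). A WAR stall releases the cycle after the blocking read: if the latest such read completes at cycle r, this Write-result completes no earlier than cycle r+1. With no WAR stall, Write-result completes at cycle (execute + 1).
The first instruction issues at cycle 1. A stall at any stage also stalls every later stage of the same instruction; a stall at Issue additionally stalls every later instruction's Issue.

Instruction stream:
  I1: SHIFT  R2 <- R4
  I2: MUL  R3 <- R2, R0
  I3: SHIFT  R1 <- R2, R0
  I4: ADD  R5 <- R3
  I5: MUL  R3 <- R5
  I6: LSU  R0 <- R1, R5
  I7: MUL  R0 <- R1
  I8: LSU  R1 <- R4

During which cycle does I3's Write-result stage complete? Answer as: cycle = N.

cycle = 8

[I1] 1/2/3/4
[I2] 2/5/11/12  (RAW R2: wait I1 write@4)
[I3] 5/6/7/8  (struct: SHIFT busy until I1 writes@4)
[I4] 6/13/15/16  (RAW R3: wait I2 write@12)
[I5] 13/17/23/24  (struct: MUL busy until I2 writes@12; RAW R5: wait I4 write@16)
[I6] 14/17/18/19  (RAW R5: wait I4 write@16)
[I7] 25/26/32/33  (struct: MUL busy until I5 writes@24)
[I8] 26/27/28/29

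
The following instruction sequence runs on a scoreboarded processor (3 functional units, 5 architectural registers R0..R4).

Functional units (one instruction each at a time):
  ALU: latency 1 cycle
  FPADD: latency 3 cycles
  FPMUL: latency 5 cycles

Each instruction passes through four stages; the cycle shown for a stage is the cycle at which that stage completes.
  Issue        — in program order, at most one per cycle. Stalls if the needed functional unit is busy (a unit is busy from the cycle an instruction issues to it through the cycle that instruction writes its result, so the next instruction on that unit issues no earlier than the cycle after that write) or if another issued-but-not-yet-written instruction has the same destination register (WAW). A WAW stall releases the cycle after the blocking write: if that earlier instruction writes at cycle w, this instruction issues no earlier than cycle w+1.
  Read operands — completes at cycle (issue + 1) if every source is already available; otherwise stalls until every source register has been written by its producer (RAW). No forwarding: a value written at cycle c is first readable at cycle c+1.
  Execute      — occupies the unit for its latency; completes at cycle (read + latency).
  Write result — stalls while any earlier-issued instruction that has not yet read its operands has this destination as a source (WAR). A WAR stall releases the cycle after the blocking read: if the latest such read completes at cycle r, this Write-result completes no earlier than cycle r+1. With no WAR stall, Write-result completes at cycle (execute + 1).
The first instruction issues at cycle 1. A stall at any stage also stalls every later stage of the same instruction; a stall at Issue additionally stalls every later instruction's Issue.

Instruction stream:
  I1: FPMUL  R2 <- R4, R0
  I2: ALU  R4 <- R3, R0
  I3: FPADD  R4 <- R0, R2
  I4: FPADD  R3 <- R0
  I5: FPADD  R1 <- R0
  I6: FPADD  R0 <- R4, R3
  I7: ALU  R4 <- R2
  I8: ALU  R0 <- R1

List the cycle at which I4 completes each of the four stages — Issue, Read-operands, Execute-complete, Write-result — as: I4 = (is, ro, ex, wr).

c1: I1 dispatched to FPMUL
c2: I1 operands ready; I2 dispatched to ALU
c3: I2 operands ready
c4: I2 complete
c5: R4←I2
c6: I3 dispatched to FPADD
c7: I1 complete
c8: R2←I1
c9: I3 operands ready
c12: I3 complete
c13: R4←I3
c14: I4 dispatched to FPADD
c15: I4 operands ready
c18: I4 complete
c19: R3←I4
c20: I5 dispatched to FPADD
c21: I5 operands ready
c24: I5 complete
c25: R1←I5
c26: I6 dispatched to FPADD
c27: I6 operands ready; I7 dispatched to ALU
c28: I7 operands ready
c29: I7 complete
c30: I6 complete; R4←I7
c31: R0←I6
c32: I8 dispatched to ALU
c33: I8 operands ready
c34: I8 complete
c35: R0←I8

I4 = (14, 15, 18, 19)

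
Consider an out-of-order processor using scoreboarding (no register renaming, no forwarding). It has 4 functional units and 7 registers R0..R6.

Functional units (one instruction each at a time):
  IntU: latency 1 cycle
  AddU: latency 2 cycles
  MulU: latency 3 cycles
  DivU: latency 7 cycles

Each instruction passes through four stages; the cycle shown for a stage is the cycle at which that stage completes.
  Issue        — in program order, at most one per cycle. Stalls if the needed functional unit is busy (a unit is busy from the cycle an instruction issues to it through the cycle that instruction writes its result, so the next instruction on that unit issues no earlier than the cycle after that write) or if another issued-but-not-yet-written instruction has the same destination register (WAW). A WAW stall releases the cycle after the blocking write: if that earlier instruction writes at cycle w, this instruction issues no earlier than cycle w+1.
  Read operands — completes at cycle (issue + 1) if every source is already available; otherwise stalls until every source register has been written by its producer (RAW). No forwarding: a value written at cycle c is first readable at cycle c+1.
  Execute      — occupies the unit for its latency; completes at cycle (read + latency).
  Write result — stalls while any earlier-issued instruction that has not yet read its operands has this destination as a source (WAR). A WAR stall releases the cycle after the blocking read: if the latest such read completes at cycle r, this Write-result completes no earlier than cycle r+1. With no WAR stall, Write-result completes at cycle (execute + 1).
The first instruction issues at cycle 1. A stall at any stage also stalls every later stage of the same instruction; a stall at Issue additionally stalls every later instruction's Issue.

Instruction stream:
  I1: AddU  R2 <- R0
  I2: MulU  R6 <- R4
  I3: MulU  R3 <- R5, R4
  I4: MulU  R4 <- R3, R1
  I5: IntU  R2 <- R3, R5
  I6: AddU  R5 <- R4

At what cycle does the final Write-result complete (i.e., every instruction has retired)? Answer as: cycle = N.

[I1] 1/2/4/5
[I2] 2/3/6/7
[I3] 8/9/12/13  (struct: MulU busy until I2 writes@7)
[I4] 14/15/18/19  (struct: MulU busy until I3 writes@13)
[I5] 15/16/17/18
[I6] 16/20/22/23  (RAW R4: wait I4 write@19)

cycle = 23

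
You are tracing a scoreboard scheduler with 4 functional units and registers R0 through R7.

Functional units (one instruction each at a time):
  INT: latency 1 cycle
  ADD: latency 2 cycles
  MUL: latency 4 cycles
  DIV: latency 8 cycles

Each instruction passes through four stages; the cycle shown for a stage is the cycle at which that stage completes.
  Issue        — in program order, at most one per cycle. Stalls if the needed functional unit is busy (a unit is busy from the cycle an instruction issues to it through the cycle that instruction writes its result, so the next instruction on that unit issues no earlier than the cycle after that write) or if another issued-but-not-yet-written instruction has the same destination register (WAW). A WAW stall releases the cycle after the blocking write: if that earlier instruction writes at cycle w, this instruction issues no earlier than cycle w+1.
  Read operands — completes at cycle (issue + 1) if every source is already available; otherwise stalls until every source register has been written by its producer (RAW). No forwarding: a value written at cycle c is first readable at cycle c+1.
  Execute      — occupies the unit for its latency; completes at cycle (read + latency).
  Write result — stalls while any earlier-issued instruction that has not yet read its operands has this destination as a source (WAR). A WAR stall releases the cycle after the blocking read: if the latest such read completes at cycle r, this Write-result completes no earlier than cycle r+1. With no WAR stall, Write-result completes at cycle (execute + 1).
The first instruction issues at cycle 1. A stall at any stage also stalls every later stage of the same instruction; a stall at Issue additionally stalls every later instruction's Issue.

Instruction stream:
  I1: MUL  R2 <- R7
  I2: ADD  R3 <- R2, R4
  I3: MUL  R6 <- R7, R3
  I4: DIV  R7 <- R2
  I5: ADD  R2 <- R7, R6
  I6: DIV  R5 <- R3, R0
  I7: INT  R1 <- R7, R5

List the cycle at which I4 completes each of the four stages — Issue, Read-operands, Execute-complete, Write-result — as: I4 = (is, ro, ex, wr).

I4 = (9, 10, 18, 19)

I1: IS=1 RO=2 EX=6 WR=7
I2: IS=2 RO=8 EX=10 WR=11  [RAW R2: wait I1 write@7]
I3: IS=8 RO=12 EX=16 WR=17  [struct: MUL busy until I1 writes@7; RAW R3: wait I2 write@11]
I4: IS=9 RO=10 EX=18 WR=19
I5: IS=12 RO=20 EX=22 WR=23  [struct: ADD busy until I2 writes@11; RAW R7: wait I4 write@19]
I6: IS=20 RO=21 EX=29 WR=30  [struct: DIV busy until I4 writes@19]
I7: IS=21 RO=31 EX=32 WR=33  [RAW R5: wait I6 write@30]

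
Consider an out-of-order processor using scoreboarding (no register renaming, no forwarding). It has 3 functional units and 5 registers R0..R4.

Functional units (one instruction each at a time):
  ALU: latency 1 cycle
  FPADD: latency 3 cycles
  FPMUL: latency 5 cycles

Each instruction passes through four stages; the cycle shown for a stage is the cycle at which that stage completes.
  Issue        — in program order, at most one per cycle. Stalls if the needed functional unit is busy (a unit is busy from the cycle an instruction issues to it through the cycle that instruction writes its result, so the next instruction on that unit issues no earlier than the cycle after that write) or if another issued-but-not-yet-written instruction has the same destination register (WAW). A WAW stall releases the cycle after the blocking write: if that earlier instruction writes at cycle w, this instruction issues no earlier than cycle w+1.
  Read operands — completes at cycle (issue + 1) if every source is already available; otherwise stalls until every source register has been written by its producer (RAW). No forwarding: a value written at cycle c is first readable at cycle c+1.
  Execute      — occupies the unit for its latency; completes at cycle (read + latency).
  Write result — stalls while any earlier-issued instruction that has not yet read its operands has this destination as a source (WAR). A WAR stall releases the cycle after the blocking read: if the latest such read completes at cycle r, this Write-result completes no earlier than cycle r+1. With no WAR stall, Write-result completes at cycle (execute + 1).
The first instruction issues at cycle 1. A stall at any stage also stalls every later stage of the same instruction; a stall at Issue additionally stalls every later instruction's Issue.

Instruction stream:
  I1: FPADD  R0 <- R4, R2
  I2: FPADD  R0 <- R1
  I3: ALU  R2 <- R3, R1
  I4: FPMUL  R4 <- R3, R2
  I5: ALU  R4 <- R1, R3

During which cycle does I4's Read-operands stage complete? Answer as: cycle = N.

cycle = 12

I1 -> (1, 2, 5, 6)
I2 -> (7, 8, 11, 12)  // struct: FPADD busy until I1 writes@6
I3 -> (8, 9, 10, 11)
I4 -> (9, 12, 17, 18)  // RAW R2: wait I3 write@11
I5 -> (19, 20, 21, 22)  // WAW R4: wait I4 write@18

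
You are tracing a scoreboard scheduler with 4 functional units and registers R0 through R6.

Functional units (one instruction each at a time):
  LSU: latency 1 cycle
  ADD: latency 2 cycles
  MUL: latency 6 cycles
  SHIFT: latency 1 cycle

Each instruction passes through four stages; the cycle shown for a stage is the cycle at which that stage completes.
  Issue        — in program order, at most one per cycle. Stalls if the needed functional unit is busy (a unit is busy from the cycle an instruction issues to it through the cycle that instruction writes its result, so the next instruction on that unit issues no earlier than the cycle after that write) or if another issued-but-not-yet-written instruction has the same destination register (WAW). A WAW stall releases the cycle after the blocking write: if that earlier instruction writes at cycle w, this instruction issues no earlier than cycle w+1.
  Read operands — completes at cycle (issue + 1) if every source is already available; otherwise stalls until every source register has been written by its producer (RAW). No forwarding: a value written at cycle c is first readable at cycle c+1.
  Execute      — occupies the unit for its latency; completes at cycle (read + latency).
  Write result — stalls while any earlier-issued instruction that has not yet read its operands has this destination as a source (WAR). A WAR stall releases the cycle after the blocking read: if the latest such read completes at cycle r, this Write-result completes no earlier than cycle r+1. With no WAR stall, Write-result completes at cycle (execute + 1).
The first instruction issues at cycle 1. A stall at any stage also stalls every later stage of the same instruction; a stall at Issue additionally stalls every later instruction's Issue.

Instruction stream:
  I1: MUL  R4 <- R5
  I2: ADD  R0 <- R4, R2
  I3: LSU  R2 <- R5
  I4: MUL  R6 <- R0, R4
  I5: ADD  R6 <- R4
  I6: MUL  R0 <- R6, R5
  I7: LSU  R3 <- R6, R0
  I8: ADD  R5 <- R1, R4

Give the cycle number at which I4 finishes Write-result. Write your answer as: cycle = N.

I1  is:1  ro:2  ex:8  wr:9
I2  is:2  ro:10  ex:12  wr:13  — RAW R4: wait I1 write@9
I3  is:3  ro:4  ex:5  wr:11  — WAR R2: wait I2 read@10
I4  is:10  ro:14  ex:20  wr:21  — struct: MUL busy until I1 writes@9, RAW R0: wait I2 write@13
I5  is:22  ro:23  ex:25  wr:26  — WAW R6: wait I4 write@21
I6  is:23  ro:27  ex:33  wr:34  — RAW R6: wait I5 write@26
I7  is:24  ro:35  ex:36  wr:37  — RAW R0: wait I6 write@34
I8  is:27  ro:28  ex:30  wr:31  — struct: ADD busy until I5 writes@26

cycle = 21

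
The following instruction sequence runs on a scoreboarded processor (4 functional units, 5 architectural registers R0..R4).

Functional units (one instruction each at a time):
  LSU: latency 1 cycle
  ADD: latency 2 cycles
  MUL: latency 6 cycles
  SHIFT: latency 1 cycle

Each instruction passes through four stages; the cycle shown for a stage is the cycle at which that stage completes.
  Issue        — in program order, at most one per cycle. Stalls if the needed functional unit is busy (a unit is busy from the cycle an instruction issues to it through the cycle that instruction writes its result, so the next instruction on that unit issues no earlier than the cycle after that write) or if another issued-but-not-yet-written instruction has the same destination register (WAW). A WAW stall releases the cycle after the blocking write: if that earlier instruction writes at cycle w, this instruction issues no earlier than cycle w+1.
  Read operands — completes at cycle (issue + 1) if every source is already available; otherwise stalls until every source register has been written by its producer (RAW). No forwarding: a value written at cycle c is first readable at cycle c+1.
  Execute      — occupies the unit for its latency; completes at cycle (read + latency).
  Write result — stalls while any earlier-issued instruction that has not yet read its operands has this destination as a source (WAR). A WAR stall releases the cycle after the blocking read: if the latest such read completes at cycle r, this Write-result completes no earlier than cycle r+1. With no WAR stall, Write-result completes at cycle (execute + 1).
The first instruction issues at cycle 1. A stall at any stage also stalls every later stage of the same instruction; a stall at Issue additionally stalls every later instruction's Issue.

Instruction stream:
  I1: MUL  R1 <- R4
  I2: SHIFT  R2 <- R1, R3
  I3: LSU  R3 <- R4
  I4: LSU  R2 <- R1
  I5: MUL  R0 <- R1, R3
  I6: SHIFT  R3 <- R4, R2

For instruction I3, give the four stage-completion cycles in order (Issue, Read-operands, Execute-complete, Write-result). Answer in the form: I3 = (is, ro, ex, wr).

cycle 1: I1 dispatched to MUL
cycle 2: I1 operands ready; I2 dispatched to SHIFT
cycle 3: I3 dispatched to LSU
cycle 4: I3 operands ready
cycle 5: I3 complete
cycle 8: I1 complete
cycle 9: R1←I1
cycle 10: I2 operands ready
cycle 11: I2 complete; R3←I3
cycle 12: R2←I2
cycle 13: I4 dispatched to LSU
cycle 14: I4 operands ready; I5 dispatched to MUL
cycle 15: I4 complete; I5 operands ready; I6 dispatched to SHIFT
cycle 16: R2←I4
cycle 17: I6 operands ready
cycle 18: I6 complete
cycle 19: R3←I6
cycle 21: I5 complete
cycle 22: R0←I5

I3 = (3, 4, 5, 11)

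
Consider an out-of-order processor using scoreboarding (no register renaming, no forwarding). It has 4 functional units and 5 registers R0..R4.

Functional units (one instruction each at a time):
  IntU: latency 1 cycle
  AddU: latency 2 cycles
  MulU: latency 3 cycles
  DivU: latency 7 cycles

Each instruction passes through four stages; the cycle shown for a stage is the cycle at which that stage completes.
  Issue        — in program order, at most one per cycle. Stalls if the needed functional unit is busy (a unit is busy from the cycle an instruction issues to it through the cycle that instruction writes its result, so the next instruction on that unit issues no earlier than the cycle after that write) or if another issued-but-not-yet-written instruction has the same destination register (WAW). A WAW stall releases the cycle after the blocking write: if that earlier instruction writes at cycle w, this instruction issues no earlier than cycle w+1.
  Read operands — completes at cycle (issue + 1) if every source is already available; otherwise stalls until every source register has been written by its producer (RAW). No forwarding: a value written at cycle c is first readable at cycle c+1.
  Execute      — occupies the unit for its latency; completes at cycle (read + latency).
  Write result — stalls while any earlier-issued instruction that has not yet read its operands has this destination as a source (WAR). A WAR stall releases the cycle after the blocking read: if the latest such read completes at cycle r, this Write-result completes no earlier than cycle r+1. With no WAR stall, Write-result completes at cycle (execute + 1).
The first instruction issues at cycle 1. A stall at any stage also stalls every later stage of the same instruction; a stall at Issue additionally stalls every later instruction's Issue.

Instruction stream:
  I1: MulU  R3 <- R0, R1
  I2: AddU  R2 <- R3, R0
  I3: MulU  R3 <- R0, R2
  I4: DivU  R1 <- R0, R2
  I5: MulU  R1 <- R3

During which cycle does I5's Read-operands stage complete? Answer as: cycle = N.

[1] I1 issues→MulU
[2] I1 reads | I2 issues→AddU
[5] I1 exec-done
[6] I1 writes R3
[7] I2 reads | I3 issues→MulU
[8] I4 issues→DivU
[9] I2 exec-done
[10] I2 writes R2
[11] I3 reads | I4 reads
[14] I3 exec-done
[15] I3 writes R3
[18] I4 exec-done
[19] I4 writes R1
[20] I5 issues→MulU
[21] I5 reads
[24] I5 exec-done
[25] I5 writes R1

cycle = 21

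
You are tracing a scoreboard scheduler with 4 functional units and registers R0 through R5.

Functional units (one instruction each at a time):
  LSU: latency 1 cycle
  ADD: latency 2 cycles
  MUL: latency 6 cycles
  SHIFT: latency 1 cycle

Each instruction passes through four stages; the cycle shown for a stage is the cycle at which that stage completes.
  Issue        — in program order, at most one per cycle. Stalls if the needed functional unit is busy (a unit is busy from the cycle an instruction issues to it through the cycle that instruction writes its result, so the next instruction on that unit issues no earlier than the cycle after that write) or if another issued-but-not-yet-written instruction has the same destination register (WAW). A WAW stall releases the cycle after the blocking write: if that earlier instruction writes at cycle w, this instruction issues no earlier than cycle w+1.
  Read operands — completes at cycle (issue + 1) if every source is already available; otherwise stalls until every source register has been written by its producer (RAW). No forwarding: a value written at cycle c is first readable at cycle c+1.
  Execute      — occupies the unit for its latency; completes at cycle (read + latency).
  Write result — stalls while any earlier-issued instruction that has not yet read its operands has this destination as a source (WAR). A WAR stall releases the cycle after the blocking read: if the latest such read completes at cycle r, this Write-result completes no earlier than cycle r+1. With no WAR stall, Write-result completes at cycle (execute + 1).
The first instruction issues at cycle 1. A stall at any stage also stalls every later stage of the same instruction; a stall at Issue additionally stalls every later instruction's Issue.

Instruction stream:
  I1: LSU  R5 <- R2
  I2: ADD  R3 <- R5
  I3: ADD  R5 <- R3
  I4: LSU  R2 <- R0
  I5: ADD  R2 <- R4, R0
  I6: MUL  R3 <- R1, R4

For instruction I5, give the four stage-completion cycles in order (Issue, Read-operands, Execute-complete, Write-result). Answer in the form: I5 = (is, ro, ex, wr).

I1  is:1  ro:2  ex:3  wr:4
I2  is:2  ro:5  ex:7  wr:8  — RAW R5: wait I1 write@4
I3  is:9  ro:10  ex:12  wr:13  — struct: ADD busy until I2 writes@8
I4  is:10  ro:11  ex:12  wr:13
I5  is:14  ro:15  ex:17  wr:18  — WAW R2: wait I4 write@13
I6  is:15  ro:16  ex:22  wr:23

I5 = (14, 15, 17, 18)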